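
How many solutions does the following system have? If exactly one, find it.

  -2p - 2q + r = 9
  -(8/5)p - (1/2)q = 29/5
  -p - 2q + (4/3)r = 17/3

Row-reduce the augmented matrix:
R1 ← R1 / (-2).
R2 ← R2 + 8/5·R1.
R3 ← R3 + 1·R1.
R2 ← R2 / (11/10).
R1 ← R1 − 1·R2.
R3 ← R3 + 1·R2.
R3 ← R3 / (7/66).
R1 ← R1 − 5/22·R3.
R2 ← R2 + 8/11·R3.
Reading off the reduced rows gives p = -3, q = -2, r = -1.

p = -3, q = -2, r = -1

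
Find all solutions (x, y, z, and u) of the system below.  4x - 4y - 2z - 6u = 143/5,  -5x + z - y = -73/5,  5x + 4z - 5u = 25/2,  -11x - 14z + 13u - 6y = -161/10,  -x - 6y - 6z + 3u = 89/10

Row-reduce the augmented matrix:
R1 ← R1 / (4).
R2 ← R2 + 5·R1.
R3 ← R3 − 5·R1.
R4 ← R4 + 11·R1.
R5 ← R5 + 1·R1.
R2 ← R2 / (-6).
R1 ← R1 + 1·R2.
R3 ← R3 − 5·R2.
R4 ← R4 + 17·R2.
R5 ← R5 + 7·R2.
R3 ← R3 / (21/4).
R1 ← R1 + 1/4·R3.
R2 ← R2 − 1/4·R3.
R4 ← R4 + 61/4·R3.
R5 ← R5 + 19/4·R3.
R4 ← R4 / (48/7).
R1 ← R1 + 3/7·R4.
R2 ← R2 − 10/7·R4.
R3 ← R3 + 5/7·R4.
R5 ← R5 − 48/7·R4.
R5 reduces to 0 = 0, so the extra equation is consistent.
Reading off the reduced rows gives x = 5/2, y = -2/5, z = -5/2, u = -2.

x = 5/2, y = -2/5, z = -5/2, u = -2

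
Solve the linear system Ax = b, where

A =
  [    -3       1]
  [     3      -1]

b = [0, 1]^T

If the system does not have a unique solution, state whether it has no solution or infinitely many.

no solution

Row-reduce:
R1 ← R1 / (-3).
R2 ← R2 − 3·R1.
Row 2 reduces to 0 = 1, a contradiction. The system is inconsistent.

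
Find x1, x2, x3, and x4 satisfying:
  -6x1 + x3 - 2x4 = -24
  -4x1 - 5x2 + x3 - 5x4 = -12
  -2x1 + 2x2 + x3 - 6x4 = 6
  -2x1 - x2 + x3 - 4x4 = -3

Row-reduce the augmented matrix:
R1 ← R1 / (-6).
R2 ← R2 + 4·R1.
R3 ← R3 + 2·R1.
R4 ← R4 + 2·R1.
R2 ← R2 / (-5).
R3 ← R3 − 2·R2.
R4 ← R4 + 1·R2.
R3 ← R3 / (4/5).
R1 ← R1 + 1/6·R3.
R2 ← R2 + 1/15·R3.
R4 ← R4 − 3/5·R3.
R4 ← R4 / (5/2).
R1 ← R1 + 13/12·R4.
R2 ← R2 − 1/6·R4.
R3 ← R3 + 17/2·R4.
Reading off the reduced rows gives x1 = 4, x2 = 1, x3 = -6, x4 = -3.

x1 = 4, x2 = 1, x3 = -6, x4 = -3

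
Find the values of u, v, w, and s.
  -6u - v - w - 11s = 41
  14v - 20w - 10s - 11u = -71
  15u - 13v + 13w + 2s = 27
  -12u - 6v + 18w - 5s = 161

u = -5, v = -4, w = 4, s = -1

Row-reduce the augmented matrix:
R1 ← R1 / (-6).
R2 ← R2 + 11·R1.
R3 ← R3 − 15·R1.
R4 ← R4 + 12·R1.
R2 ← R2 / (95/6).
R1 ← R1 − 1/6·R2.
R3 ← R3 + 31/2·R2.
R4 ← R4 + 4·R2.
R3 ← R3 / (-692/95).
R1 ← R1 − 34/95·R3.
R2 ← R2 + 109/95·R3.
R4 ← R4 − 1464/95·R3.
R4 ← R4 / (-2305/173).
R1 ← R1 − 333/346·R4.
R2 ← R2 − 2139/692·R4.
R3 ← R3 − 1477/692·R4.
Reading off the reduced rows gives u = -5, v = -4, w = 4, s = -1.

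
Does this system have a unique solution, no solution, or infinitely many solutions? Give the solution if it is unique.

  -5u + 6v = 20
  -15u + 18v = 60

Row-reduce:
R1 ← R1 / (-5).
R2 ← R2 + 15·R1.
Rank is 1 with 2 unknowns, leaving v free.

infinitely many solutions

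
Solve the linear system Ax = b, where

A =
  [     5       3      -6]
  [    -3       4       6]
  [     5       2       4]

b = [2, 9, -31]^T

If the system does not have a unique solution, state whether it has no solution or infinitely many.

x_1 = -5, x_2 = 3, x_3 = -3

Row-reduce the augmented matrix:
R1 ← R1 / (5).
R2 ← R2 + 3·R1.
R3 ← R3 − 5·R1.
R2 ← R2 / (29/5).
R1 ← R1 − 3/5·R2.
R3 ← R3 + 1·R2.
R3 ← R3 / (302/29).
R1 ← R1 + 42/29·R3.
R2 ← R2 − 12/29·R3.
Reading off the reduced rows gives x_1 = -5, x_2 = 3, x_3 = -3.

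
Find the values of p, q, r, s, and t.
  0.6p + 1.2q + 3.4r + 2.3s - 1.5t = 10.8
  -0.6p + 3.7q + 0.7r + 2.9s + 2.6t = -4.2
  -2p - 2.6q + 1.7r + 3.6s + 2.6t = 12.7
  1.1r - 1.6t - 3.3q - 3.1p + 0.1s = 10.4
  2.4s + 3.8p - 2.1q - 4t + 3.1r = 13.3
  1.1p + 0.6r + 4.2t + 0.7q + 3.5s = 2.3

p = 0, q = -2, r = 5, s = -1, t = 1

Row-reduce the augmented matrix:
R1 ← R1 / (3/5).
R2 ← R2 + 3/5·R1.
R3 ← R3 + 2·R1.
R4 ← R4 + 31/10·R1.
R5 ← R5 − 19/5·R1.
R6 ← R6 − 11/10·R1.
R2 ← R2 / (49/10).
R1 ← R1 − 2·R2.
R3 ← R3 − 7/5·R2.
R4 ← R4 − 29/10·R2.
R5 ← R5 + 97/10·R2.
R6 ← R6 + 3/2·R2.
R3 ← R3 / (2491/210).
R1 ← R1 − 587/147·R3.
R2 ← R2 − 41/49·R3.
R4 ← R4 − 23873/1470·R3.
R5 ← R5 + 7583/735·R3.
R6 ← R6 + 3218/735·R3.
R4 ← R4 / (-1564211/348740).
R1 ← R1 + 55163/34874·R4.
R2 ← R2 − 6474/17437·R4.
R3 ← R3 − 2054/2491·R4.
R5 ← R5 − 1156821/174370·R4.
R6 ← R6 − 1564211/348740·R4.
R5 ← R5 / (-62244311/15642110).
R1 ← R1 − 283388/1564211·R5.
R2 ← R2 + 163127/1564211·R5.
R3 ← R3 + 2165212/1564211·R5.
R4 ← R4 − 2191793/1564211·R5.
R6 reduces to 0 = 0, so the extra equation is consistent.
Reading off the reduced rows gives p = 0, q = -2, r = 5, s = -1, t = 1.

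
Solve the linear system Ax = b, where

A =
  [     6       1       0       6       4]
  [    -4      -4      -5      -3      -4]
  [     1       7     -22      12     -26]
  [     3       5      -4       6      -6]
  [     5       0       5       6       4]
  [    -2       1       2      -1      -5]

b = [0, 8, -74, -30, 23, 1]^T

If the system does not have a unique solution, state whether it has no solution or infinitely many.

x_1 = -2, x_2 = -6, x_3 = 3, x_4 = 3, x_5 = 0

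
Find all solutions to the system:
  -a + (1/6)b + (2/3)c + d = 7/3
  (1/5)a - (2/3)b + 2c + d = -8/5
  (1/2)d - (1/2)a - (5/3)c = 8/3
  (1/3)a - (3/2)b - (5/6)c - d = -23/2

Row-reduce the augmented matrix:
R1 ← R1 / (-1).
R2 ← R2 − 1/5·R1.
R3 ← R3 + 1/2·R1.
R4 ← R4 − 1/3·R1.
R2 ← R2 / (-19/30).
R1 ← R1 + 1/6·R2.
R3 ← R3 + 1/12·R2.
R4 ← R4 + 13/9·R2.
R3 ← R3 / (-130/57).
R1 ← R1 + 70/57·R3.
R2 ← R2 + 64/19·R3.
R4 ← R4 + 1873/342·R3.
R4 ← R4 / (-2359/780).
R1 ← R1 + 16/13·R4.
R2 ← R2 + 108/65·R4.
R3 ← R3 − 9/130·R4.
Reading off the reduced rows gives a = 2, b = 6, c = -1, d = 4.

a = 2, b = 6, c = -1, d = 4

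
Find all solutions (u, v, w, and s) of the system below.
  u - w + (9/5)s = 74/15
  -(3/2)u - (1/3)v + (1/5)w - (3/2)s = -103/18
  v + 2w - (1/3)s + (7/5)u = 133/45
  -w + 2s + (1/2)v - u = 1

u = 8/3, v = 8/3, w = -5/3, s = 1/3

Row-reduce the augmented matrix:
R2 ← R2 + 3/2·R1.
R3 ← R3 − 7/5·R1.
R4 ← R4 + 1·R1.
R2 ← R2 / (-1/3).
R3 ← R3 − 1·R2.
R4 ← R4 − 1/2·R2.
R3 ← R3 / (-1/2).
R1 ← R1 + 1·R3.
R2 ← R2 − 39/10·R3.
R4 ← R4 + 79/20·R3.
R4 ← R4 / (-112/375).
R1 ← R1 − 23/75·R4.
R2 ← R2 − 278/125·R4.
R3 ← R3 + 112/75·R4.
Reading off the reduced rows gives u = 8/3, v = 8/3, w = -5/3, s = 1/3.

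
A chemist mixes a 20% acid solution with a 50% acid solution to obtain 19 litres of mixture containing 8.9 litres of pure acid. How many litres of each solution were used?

litres of solution A: 2, litres of solution B: 17

Let a = litres of solution A, b = litres of solution B.
  a + b = 19
  (1/5)a + (1/2)b = 89/10
Row-reduce the augmented matrix:
R2 ← R2 − 1/5·R1.
R2 ← R2 / (3/10).
R1 ← R1 − 1·R2.
Reading off the reduced rows gives a = 2, b = 17.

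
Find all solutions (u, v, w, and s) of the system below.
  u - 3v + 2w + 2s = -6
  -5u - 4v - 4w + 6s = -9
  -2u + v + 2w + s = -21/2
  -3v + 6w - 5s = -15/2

Row-reduce the augmented matrix:
R2 ← R2 + 5·R1.
R3 ← R3 + 2·R1.
R2 ← R2 / (-19).
R1 ← R1 + 3·R2.
R3 ← R3 + 5·R2.
R4 ← R4 + 3·R2.
R3 ← R3 / (84/19).
R1 ← R1 − 20/19·R3.
R2 ← R2 + 6/19·R3.
R4 ← R4 − 96/19·R3.
R4 ← R4 / (-59/7).
R1 ← R1 + 5/7·R4.
R2 ← R2 + 11/14·R4.
R3 ← R3 − 5/28·R4.
Reading off the reduced rows gives u = 2, v = 0, w = -5/2, s = -3/2.

u = 2, v = 0, w = -5/2, s = -3/2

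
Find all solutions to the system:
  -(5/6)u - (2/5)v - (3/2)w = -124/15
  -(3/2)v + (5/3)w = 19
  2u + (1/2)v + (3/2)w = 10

Row-reduce the augmented matrix:
R1 ← R1 / (-5/6).
R3 ← R3 − 2·R1.
R2 ← R2 / (-3/2).
R1 ← R1 − 12/25·R2.
R3 ← R3 + 23/50·R2.
R3 ← R3 / (-47/18).
R1 ← R1 − 7/3·R3.
R2 ← R2 + 10/9·R3.
Reading off the reduced rows gives u = 2, v = -6, w = 6.

u = 2, v = -6, w = 6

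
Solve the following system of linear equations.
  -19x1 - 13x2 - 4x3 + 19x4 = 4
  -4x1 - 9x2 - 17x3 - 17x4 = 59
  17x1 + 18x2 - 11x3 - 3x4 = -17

Row-reduce:
R1 ← R1 / (-19).
R2 ← R2 + 4·R1.
R3 ← R3 − 17·R1.
R2 ← R2 / (-119/19).
R1 ← R1 − 13/19·R2.
R3 ← R3 − 121/19·R2.
R3 ← R3 / (-3690/119).
R1 ← R1 + 185/119·R3.
R2 ← R2 − 307/119·R3.
Rank is 3 with 4 unknowns, leaving x4 free.

infinitely many solutions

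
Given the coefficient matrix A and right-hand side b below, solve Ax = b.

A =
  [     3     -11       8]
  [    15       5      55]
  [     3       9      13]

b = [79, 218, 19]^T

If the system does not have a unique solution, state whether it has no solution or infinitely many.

Row-reduce:
R1 ← R1 / (3).
R2 ← R2 − 15·R1.
R3 ← R3 − 3·R1.
R2 ← R2 / (60).
R1 ← R1 + 11/3·R2.
R3 ← R3 − 20·R2.
Row 3 reduces to 0 = -1, a contradiction. The system is inconsistent.

no solution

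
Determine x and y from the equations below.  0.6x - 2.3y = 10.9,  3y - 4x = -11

x = -1, y = -5

Row-reduce the augmented matrix:
R1 ← R1 / (3/5).
R2 ← R2 + 4·R1.
R2 ← R2 / (-37/3).
R1 ← R1 + 23/6·R2.
Reading off the reduced rows gives x = -1, y = -5.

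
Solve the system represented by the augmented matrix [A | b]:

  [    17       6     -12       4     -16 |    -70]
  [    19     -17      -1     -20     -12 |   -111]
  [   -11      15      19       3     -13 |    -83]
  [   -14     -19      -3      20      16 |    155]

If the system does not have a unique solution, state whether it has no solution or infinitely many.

infinitely many solutions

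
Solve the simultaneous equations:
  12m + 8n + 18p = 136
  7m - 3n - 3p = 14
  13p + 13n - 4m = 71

Row-reduce the augmented matrix:
R1 ← R1 / (12).
R2 ← R2 − 7·R1.
R3 ← R3 + 4·R1.
R2 ← R2 / (-23/3).
R1 ← R1 − 2/3·R2.
R3 ← R3 − 47/3·R2.
R3 ← R3 / (-395/46).
R1 ← R1 − 15/46·R3.
R2 ← R2 − 81/46·R3.
Reading off the reduced rows gives m = 5, n = 5, p = 2.

m = 5, n = 5, p = 2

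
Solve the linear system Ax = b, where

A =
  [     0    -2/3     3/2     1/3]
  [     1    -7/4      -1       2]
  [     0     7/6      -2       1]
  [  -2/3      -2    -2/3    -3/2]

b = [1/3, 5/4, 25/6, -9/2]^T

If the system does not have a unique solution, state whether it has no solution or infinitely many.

Row-reduce the augmented matrix:
Swap R1 and R2.
R4 ← R4 + 2/3·R1.
R2 ← R2 / (-2/3).
R1 ← R1 + 7/4·R2.
R3 ← R3 − 7/6·R2.
R4 ← R4 + 19/6·R2.
R3 ← R3 / (5/8).
R1 ← R1 + 79/16·R3.
R2 ← R2 + 9/4·R3.
R4 ← R4 + 203/24·R3.
R4 ← R4 / (1771/90).
R1 ← R1 − 409/30·R4.
R2 ← R2 − 26/5·R4.
R3 ← R3 − 38/15·R4.
Reading off the reduced rows gives x_1 = -3, x_2 = 1, x_3 = 0, x_4 = 3.

x_1 = -3, x_2 = 1, x_3 = 0, x_4 = 3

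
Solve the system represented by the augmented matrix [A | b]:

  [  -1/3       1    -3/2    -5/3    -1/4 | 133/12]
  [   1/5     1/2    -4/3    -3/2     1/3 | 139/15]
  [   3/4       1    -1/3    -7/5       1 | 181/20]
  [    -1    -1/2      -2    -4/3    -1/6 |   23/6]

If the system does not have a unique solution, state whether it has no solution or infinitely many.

Row-reduce:
R1 ← R1 / (-1/3).
R2 ← R2 − 1/5·R1.
R3 ← R3 − 3/4·R1.
R4 ← R4 + 1·R1.
R2 ← R2 / (11/10).
R1 ← R1 + 3·R2.
R3 ← R3 − 13/4·R2.
R4 ← R4 + 7/2·R2.
R3 ← R3 / (763/264).
R1 ← R1 + 35/22·R3.
R2 ← R2 + 67/33·R3.
R4 ← R4 + 152/33·R3.
R4 ← R4 / (-16567/22890).
R1 ← R1 + 64/109·R4.
R2 ← R2 + 2677/3815·R4.
R3 ← R3 − 2952/3815·R4.
Rank is 4 with 5 unknowns, leaving x_5 free.

infinitely many solutions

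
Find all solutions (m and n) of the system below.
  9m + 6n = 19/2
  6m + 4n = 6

Row-reduce:
R1 ← R1 / (9).
R2 ← R2 − 6·R1.
Row 2 reduces to 0 = -1/3, a contradiction. The system is inconsistent.

no solution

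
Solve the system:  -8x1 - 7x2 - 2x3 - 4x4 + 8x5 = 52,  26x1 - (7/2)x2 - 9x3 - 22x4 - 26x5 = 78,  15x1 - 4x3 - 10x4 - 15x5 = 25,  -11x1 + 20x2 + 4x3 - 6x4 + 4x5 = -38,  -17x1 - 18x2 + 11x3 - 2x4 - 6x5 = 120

no solution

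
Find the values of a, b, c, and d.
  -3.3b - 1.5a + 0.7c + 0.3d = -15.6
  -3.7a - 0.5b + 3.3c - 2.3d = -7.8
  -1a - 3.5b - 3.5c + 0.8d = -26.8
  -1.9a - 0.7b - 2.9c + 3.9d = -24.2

a = 5, b = 3, c = 3, d = -1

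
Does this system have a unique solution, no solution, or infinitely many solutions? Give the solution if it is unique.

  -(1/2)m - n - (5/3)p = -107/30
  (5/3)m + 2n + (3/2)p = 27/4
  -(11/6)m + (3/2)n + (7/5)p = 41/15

m = 4/5, n = 7/3, p = 1/2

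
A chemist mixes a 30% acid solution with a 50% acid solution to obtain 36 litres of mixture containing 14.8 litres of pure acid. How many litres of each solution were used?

Let a = litres of solution A, b = litres of solution B.
  a + b = 36
  (3/10)a + (1/2)b = 74/5
From equation 1: a = 36 − b.
Substitute into equation 2 and solve: b = 20.
Then a = 16.

litres of solution A: 16, litres of solution B: 20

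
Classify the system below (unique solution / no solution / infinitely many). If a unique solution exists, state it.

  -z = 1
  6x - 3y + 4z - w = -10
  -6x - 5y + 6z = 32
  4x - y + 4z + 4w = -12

x = -3, y = -4, z = -1, w = 0

Row-reduce the augmented matrix:
Swap R1 and R2.
R1 ← R1 / (6).
R3 ← R3 + 6·R1.
R4 ← R4 − 4·R1.
Swap R2 and R3.
R2 ← R2 / (-8).
R1 ← R1 + 1/2·R2.
R4 ← R4 − 1·R2.
R3 ← R3 / (-1).
R1 ← R1 − 1/24·R3.
R2 ← R2 + 5/4·R3.
R4 ← R4 − 31/12·R3.
R4 ← R4 / (109/24).
R1 ← R1 + 5/48·R4.
R2 ← R2 − 1/8·R4.
Reading off the reduced rows gives x = -3, y = -4, z = -1, w = 0.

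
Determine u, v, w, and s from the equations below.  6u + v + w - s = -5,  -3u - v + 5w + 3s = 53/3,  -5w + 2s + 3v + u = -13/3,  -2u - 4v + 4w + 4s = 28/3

u = -4/3, v = 2, w = 7/3, s = 4/3

Row-reduce the augmented matrix:
R1 ← R1 / (6).
R2 ← R2 + 3·R1.
R3 ← R3 − 1·R1.
R4 ← R4 + 2·R1.
R2 ← R2 / (-1/2).
R1 ← R1 − 1/6·R2.
R3 ← R3 − 17/6·R2.
R4 ← R4 + 11/3·R2.
R3 ← R3 / (26).
R1 ← R1 − 2·R3.
R2 ← R2 + 11·R3.
R4 ← R4 + 36·R3.
R4 ← R4 / (310/39).
R1 ← R1 + 23/39·R4.
R2 ← R2 − 149/78·R4.
R3 ← R3 − 49/78·R4.
Reading off the reduced rows gives u = -4/3, v = 2, w = 7/3, s = 4/3.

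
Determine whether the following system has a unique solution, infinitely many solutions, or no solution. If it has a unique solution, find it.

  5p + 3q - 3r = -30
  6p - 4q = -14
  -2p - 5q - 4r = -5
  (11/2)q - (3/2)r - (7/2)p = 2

no solution

Row-reduce:
R1 ← R1 / (5).
R2 ← R2 − 6·R1.
R3 ← R3 + 2·R1.
R4 ← R4 + 7/2·R1.
R2 ← R2 / (-38/5).
R1 ← R1 − 3/5·R2.
R3 ← R3 + 19/5·R2.
R4 ← R4 − 38/5·R2.
R3 ← R3 / (-7).
R1 ← R1 + 6/19·R3.
R2 ← R2 + 9/19·R3.
Row 4 reduces to 0 = 3, a contradiction. The system is inconsistent.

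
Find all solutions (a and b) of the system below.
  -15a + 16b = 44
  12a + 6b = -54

Row-reduce the augmented matrix:
R1 ← R1 / (-15).
R2 ← R2 − 12·R1.
R2 ← R2 / (94/5).
R1 ← R1 + 16/15·R2.
Reading off the reduced rows gives a = -4, b = -1.

a = -4, b = -1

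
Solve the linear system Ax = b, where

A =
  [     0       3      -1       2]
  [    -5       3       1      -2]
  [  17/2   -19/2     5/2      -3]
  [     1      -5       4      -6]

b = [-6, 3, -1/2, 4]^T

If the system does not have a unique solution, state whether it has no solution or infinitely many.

infinitely many solutions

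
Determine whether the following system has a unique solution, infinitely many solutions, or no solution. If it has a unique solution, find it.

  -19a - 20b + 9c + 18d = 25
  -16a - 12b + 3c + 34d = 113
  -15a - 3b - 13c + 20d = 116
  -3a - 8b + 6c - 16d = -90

no solution

Row-reduce:
R1 ← R1 / (-19).
R2 ← R2 + 16·R1.
R3 ← R3 + 15·R1.
R4 ← R4 + 3·R1.
R2 ← R2 / (92/19).
R1 ← R1 − 20/19·R2.
R3 ← R3 − 243/19·R2.
R4 ← R4 + 92/19·R2.
R3 ← R3 / (-737/92).
R1 ← R1 − 12/23·R3.
R2 ← R2 + 87/92·R3.
Row 4 reduces to 0 = -2, a contradiction. The system is inconsistent.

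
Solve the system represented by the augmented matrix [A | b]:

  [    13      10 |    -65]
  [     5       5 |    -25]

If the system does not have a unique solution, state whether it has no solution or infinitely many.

Row-reduce the augmented matrix:
R1 ← R1 / (13).
R2 ← R2 − 5·R1.
R2 ← R2 / (15/13).
R1 ← R1 − 10/13·R2.
Reading off the reduced rows gives x_1 = -5, x_2 = 0.

x_1 = -5, x_2 = 0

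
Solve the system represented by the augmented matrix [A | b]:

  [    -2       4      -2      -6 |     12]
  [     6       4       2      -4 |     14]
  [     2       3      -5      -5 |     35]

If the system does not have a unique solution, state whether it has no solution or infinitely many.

Row-reduce:
R1 ← R1 / (-2).
R2 ← R2 − 6·R1.
R3 ← R3 − 2·R1.
R2 ← R2 / (16).
R1 ← R1 + 2·R2.
R3 ← R3 − 7·R2.
R3 ← R3 / (-21/4).
R1 ← R1 − 1/2·R3.
R2 ← R2 + 1/4·R3.
Rank is 3 with 4 unknowns, leaving x_4 free.

infinitely many solutions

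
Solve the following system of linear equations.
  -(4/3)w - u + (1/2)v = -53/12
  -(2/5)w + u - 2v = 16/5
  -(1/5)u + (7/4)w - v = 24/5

Row-reduce the augmented matrix:
R1 ← R1 / (-1).
R2 ← R2 − 1·R1.
R3 ← R3 + 1/5·R1.
R2 ← R2 / (-3/2).
R1 ← R1 + 1/2·R2.
R3 ← R3 + 11/10·R2.
R3 ← R3 / (2959/900).
R1 ← R1 − 86/45·R3.
R2 ← R2 − 52/45·R3.
Reading off the reduced rows gives u = 1, v = -3/2, w = 2.

u = 1, v = -3/2, w = 2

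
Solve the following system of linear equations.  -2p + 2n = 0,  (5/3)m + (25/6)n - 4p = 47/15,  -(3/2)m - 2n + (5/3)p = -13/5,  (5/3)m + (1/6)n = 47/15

m = 2, n = -6/5, p = -6/5

Row-reduce the augmented matrix:
Swap R1 and R2.
R1 ← R1 / (5/3).
R3 ← R3 + 3/2·R1.
R4 ← R4 − 5/3·R1.
R2 ← R2 / (2).
R1 ← R1 − 5/2·R2.
R3 ← R3 − 7/4·R2.
R4 ← R4 + 4·R2.
R3 ← R3 / (-11/60).
R1 ← R1 − 1/10·R3.
R2 ← R2 + 1·R3.
R4 reduces to 0 = 0, so the extra equation is consistent.
Reading off the reduced rows gives m = 2, n = -6/5, p = -6/5.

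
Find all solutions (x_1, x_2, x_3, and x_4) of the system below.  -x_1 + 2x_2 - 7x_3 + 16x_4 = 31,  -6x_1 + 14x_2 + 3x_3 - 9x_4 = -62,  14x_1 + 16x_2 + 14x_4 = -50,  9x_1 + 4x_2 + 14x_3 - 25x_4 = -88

no solution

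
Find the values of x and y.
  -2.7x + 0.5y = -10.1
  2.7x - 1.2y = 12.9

x = 3, y = -4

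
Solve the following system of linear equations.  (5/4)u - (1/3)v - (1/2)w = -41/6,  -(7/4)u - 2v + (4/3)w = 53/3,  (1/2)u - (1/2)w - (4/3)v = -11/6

u = -4, v = -2, w = 5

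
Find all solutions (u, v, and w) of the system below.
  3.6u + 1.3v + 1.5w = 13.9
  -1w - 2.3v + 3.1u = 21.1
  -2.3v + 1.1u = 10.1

u = 5, v = -2, w = -1

Row-reduce the augmented matrix:
R1 ← R1 / (18/5).
R2 ← R2 − 31/10·R1.
R3 ← R3 − 11/10·R1.
R2 ← R2 / (-1231/360).
R1 ← R1 − 13/36·R2.
R3 ← R3 + 971/360·R2.
R3 ← R3 / (1661/1231).
R1 ← R1 − 215/1231·R3.
R2 ← R2 − 825/1231·R3.
Reading off the reduced rows gives u = 5, v = -2, w = -1.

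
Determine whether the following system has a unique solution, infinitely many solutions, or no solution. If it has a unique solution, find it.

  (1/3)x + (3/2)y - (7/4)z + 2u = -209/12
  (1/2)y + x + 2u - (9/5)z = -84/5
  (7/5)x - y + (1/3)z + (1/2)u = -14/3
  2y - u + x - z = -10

Row-reduce the augmented matrix:
R1 ← R1 / (1/3).
R2 ← R2 − 1·R1.
R3 ← R3 − 7/5·R1.
R4 ← R4 − 1·R1.
R2 ← R2 / (-4).
R1 ← R1 − 9/2·R2.
R3 ← R3 + 73/10·R2.
R4 ← R4 + 5/2·R2.
R3 ← R3 / (3329/2400).
R1 ← R1 + 219/160·R3.
R2 ← R2 + 69/80·R3.
R4 ← R4 − 67/32·R3.
R4 ← R4 / (-23931/6658).
R1 ← R1 − 6045/6658·R4.
R2 ← R2 − 2087/3329·R4.
R3 ← R3 + 1440/3329·R4.
Reading off the reduced rows gives x = -5, y = -4, z = 1, u = -4.

x = -5, y = -4, z = 1, u = -4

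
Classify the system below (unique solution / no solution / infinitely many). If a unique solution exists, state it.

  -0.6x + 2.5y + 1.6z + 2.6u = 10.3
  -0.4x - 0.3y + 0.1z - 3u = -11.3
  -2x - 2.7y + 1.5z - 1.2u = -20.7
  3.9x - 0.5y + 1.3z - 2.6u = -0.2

Row-reduce the augmented matrix:
R1 ← R1 / (-3/5).
R2 ← R2 + 2/5·R1.
R3 ← R3 + 2·R1.
R4 ← R4 − 39/10·R1.
R2 ← R2 / (-59/30).
R1 ← R1 + 25/6·R2.
R3 ← R3 + 331/30·R2.
R4 ← R4 − 63/4·R2.
R3 ← R3 / (469/295).
R1 ← R1 + 73/118·R3.
R2 ← R2 − 29/59·R3.
R4 ← R4 − 4671/1180·R3.
R4 ← R4 / (-611183/9380).
R1 ← R1 − 11433/938·R4.
R2 ← R2 + 1291/469·R4.
R3 ← R3 − 4923/469·R4.
Reading off the reduced rows gives x = 3, y = 3, z = -2, u = 3.

x = 3, y = 3, z = -2, u = 3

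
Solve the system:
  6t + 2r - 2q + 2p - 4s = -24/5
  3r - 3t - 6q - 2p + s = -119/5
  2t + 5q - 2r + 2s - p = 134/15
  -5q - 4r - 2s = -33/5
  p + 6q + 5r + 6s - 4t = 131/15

p = 11/5, q = 3, r = -6/5, s = -9/5, t = -4/3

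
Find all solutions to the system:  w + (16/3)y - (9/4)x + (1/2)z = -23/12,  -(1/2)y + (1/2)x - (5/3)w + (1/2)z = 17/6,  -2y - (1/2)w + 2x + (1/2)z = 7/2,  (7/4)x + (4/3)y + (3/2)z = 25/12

no solution

Row-reduce:
R1 ← R1 / (-9/4).
R2 ← R2 − 1/2·R1.
R3 ← R3 − 2·R1.
R4 ← R4 − 7/4·R1.
R2 ← R2 / (37/54).
R1 ← R1 + 64/27·R2.
R3 ← R3 − 74/27·R2.
R4 ← R4 − 148/27·R2.
R3 ← R3 / (-3/2).
R1 ← R1 − 70/37·R3.
R2 ← R2 − 33/37·R3.
R4 ← R4 + 3·R3.
Row 4 reduces to 0 = -3, a contradiction. The system is inconsistent.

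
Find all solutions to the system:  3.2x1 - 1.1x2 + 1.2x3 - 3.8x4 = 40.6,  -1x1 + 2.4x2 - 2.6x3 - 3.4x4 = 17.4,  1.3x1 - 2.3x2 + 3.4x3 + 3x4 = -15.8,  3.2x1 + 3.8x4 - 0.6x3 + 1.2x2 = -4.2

x1 = 6, x2 = -2, x3 = -3, x4 = -6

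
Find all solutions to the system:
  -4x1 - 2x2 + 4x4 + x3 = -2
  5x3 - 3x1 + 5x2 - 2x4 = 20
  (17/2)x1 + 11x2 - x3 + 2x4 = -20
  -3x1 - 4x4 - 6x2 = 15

Row-reduce:
R1 ← R1 / (-4).
R2 ← R2 + 3·R1.
R3 ← R3 − 17/2·R1.
R4 ← R4 + 3·R1.
R2 ← R2 / (13/2).
R1 ← R1 − 1/2·R2.
R3 ← R3 − 27/4·R2.
R4 ← R4 + 9/2·R2.
R3 ← R3 / (-171/52).
R1 ← R1 + 15/26·R3.
R2 ← R2 − 17/26·R3.
R4 ← R4 − 57/26·R3.
Row 4 reduces to 0 = 1/3, a contradiction. The system is inconsistent.

no solution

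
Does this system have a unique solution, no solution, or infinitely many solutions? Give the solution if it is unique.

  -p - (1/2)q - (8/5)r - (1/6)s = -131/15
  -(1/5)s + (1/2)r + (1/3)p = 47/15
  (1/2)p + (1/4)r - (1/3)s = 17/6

infinitely many solutions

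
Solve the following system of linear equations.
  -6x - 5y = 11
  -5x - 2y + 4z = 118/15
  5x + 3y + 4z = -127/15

Row-reduce the augmented matrix:
R1 ← R1 / (-6).
R2 ← R2 + 5·R1.
R3 ← R3 − 5·R1.
R2 ← R2 / (13/6).
R1 ← R1 − 5/6·R2.
R3 ← R3 + 7/6·R2.
R3 ← R3 / (80/13).
R1 ← R1 + 20/13·R3.
R2 ← R2 − 24/13·R3.
Reading off the reduced rows gives x = -4/3, y = -3/5, z = 0.

x = -4/3, y = -3/5, z = 0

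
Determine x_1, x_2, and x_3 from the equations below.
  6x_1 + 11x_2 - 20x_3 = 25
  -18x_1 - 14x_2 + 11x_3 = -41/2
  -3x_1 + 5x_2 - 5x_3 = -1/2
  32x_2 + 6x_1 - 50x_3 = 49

Row-reduce the augmented matrix:
R1 ← R1 / (6).
R2 ← R2 + 18·R1.
R3 ← R3 + 3·R1.
R4 ← R4 − 6·R1.
R2 ← R2 / (19).
R1 ← R1 − 11/6·R2.
R3 ← R3 − 21/2·R2.
R4 ← R4 − 21·R2.
R3 ← R3 / (459/38).
R1 ← R1 − 53/38·R3.
R2 ← R2 + 49/19·R3.
R4 ← R4 − 459/19·R3.
R4 reduces to 0 = 0, so the extra equation is consistent.
Reading off the reduced rows gives x_1 = 1, x_2 = -1, x_3 = -3/2.

x_1 = 1, x_2 = -1, x_3 = -3/2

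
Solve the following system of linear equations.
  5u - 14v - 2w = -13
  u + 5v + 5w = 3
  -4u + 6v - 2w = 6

Row-reduce:
R1 ← R1 / (5).
R2 ← R2 − 1·R1.
R3 ← R3 + 4·R1.
R2 ← R2 / (39/5).
R1 ← R1 + 14/5·R2.
R3 ← R3 + 26/5·R2.
Row 3 reduces to 0 = -2/3, a contradiction. The system is inconsistent.

no solution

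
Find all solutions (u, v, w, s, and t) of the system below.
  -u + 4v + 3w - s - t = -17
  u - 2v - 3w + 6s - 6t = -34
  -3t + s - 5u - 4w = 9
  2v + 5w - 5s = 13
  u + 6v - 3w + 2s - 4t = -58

Row-reduce the augmented matrix:
R1 ← R1 / (-1).
R2 ← R2 − 1·R1.
R3 ← R3 + 5·R1.
R5 ← R5 − 1·R1.
R2 ← R2 / (2).
R1 ← R1 + 4·R2.
R3 ← R3 + 20·R2.
R4 ← R4 − 2·R2.
R5 ← R5 − 10·R2.
R3 ← R3 / (-19).
R1 ← R1 + 3·R3.
R4 ← R4 − 5·R3.
R4 ← R4 / (90/19).
R1 ← R1 − 41/19·R4.
R2 ← R2 − 5/2·R4.
R3 ← R3 + 56/19·R4.
R5 ← R5 + 24·R4.
R5 ← R5 / (-126/5).
R1 ← R1 − 27/10·R5.
R2 ← R2 − 9/4·R5.
R3 ← R3 + 16/5·R5.
R4 ← R4 + 23/10·R5.
Reading off the reduced rows gives u = -4, v = -6, w = 0, s = -5, t = 2.

u = -4, v = -6, w = 0, s = -5, t = 2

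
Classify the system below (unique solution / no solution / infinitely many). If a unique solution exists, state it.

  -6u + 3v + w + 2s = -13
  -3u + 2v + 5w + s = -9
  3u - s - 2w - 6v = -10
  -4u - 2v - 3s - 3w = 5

Row-reduce the augmented matrix:
R1 ← R1 / (-6).
R2 ← R2 + 3·R1.
R3 ← R3 − 3·R1.
R4 ← R4 + 4·R1.
R2 ← R2 / (1/2).
R1 ← R1 + 1/2·R2.
R3 ← R3 + 9/2·R2.
R4 ← R4 + 4·R2.
R3 ← R3 / (39).
R1 ← R1 − 13/3·R3.
R2 ← R2 − 9·R3.
R4 ← R4 − 97/3·R3.
R4 ← R4 / (-13/3).
R1 ← R1 + 1/3·R4.
Reading off the reduced rows gives u = 2, v = 4, w = -1, s = -6.

u = 2, v = 4, w = -1, s = -6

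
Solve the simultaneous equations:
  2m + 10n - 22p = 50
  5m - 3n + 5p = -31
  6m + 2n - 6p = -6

Row-reduce:
R1 ← R1 / (2).
R2 ← R2 − 5·R1.
R3 ← R3 − 6·R1.
R2 ← R2 / (-28).
R1 ← R1 − 5·R2.
R3 ← R3 + 28·R2.
Rank is 2 with 3 unknowns, leaving p free.

infinitely many solutions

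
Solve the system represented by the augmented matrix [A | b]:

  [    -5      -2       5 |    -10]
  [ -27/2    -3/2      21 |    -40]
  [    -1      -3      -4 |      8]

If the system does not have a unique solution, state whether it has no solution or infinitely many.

Row-reduce:
R1 ← R1 / (-5).
R2 ← R2 + 27/2·R1.
R3 ← R3 + 1·R1.
R2 ← R2 / (39/10).
R1 ← R1 − 2/5·R2.
R3 ← R3 + 13/5·R2.
Row 3 reduces to 0 = 4/3, a contradiction. The system is inconsistent.

no solution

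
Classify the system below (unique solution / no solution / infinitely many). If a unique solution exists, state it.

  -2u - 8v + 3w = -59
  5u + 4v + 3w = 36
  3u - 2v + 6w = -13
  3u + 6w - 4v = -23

Row-reduce the augmented matrix:
R1 ← R1 / (-2).
R2 ← R2 − 5·R1.
R3 ← R3 − 3·R1.
R4 ← R4 − 3·R1.
R2 ← R2 / (-16).
R1 ← R1 − 4·R2.
R3 ← R3 + 14·R2.
R4 ← R4 + 16·R2.
R3 ← R3 / (21/16).
R1 ← R1 − 9/8·R3.
R2 ← R2 + 21/32·R3.
R4 reduces to 0 = 0, so the extra equation is consistent.
Reading off the reduced rows gives u = 5, v = 5, w = -3.

u = 5, v = 5, w = -3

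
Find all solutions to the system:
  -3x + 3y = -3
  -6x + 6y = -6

Row-reduce:
R1 ← R1 / (-3).
R2 ← R2 + 6·R1.
Rank is 1 with 2 unknowns, leaving y free.

infinitely many solutions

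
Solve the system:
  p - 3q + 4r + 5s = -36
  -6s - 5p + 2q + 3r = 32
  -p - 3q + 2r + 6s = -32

Row-reduce:
R2 ← R2 + 5·R1.
R3 ← R3 + 1·R1.
R2 ← R2 / (-13).
R1 ← R1 + 3·R2.
R3 ← R3 + 6·R2.
R3 ← R3 / (-60/13).
R1 ← R1 + 17/13·R3.
R2 ← R2 + 23/13·R3.
Rank is 3 with 4 unknowns, leaving s free.

infinitely many solutions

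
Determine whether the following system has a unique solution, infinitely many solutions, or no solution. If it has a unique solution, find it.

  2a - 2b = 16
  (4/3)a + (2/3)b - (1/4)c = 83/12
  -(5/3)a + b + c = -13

a = 6, b = -2, c = -1

Row-reduce the augmented matrix:
R1 ← R1 / (2).
R2 ← R2 − 4/3·R1.
R3 ← R3 + 5/3·R1.
R2 ← R2 / (2).
R1 ← R1 + 1·R2.
R3 ← R3 + 2/3·R2.
R3 ← R3 / (11/12).
R1 ← R1 + 1/8·R3.
R2 ← R2 + 1/8·R3.
Reading off the reduced rows gives a = 6, b = -2, c = -1.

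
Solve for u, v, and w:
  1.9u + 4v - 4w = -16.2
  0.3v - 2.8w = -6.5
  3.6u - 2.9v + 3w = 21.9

Row-reduce the augmented matrix:
R1 ← R1 / (19/10).
R3 ← R3 − 18/5·R1.
R2 ← R2 / (3/10).
R1 ← R1 − 40/19·R2.
R3 ← R3 + 1991/190·R2.
R3 ← R3 / (-24859/285).
R1 ← R1 − 1000/57·R3.
R2 ← R2 + 28/3·R3.
Reading off the reduced rows gives u = 2, v = -3, w = 2.

u = 2, v = -3, w = 2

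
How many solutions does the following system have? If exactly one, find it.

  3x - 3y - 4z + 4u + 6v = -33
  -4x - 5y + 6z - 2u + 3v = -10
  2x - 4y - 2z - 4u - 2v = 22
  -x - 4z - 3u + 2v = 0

infinitely many solutions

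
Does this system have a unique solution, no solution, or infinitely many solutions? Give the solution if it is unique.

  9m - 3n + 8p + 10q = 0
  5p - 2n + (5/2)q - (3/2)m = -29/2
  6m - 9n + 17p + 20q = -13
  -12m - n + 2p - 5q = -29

infinitely many solutions

Row-reduce:
R1 ← R1 / (9).
R2 ← R2 + 3/2·R1.
R3 ← R3 − 6·R1.
R4 ← R4 + 12·R1.
R2 ← R2 / (-5/2).
R1 ← R1 + 1/3·R2.
R3 ← R3 + 7·R2.
R4 ← R4 + 5·R2.
R3 ← R3 / (-91/15).
R1 ← R1 − 2/45·R3.
R2 ← R2 + 38/15·R3.
Rank is 3 with 4 unknowns, leaving q free.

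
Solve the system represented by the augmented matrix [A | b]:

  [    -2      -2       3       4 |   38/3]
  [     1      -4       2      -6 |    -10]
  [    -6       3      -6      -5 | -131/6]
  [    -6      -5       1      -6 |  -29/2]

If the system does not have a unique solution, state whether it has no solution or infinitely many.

Row-reduce the augmented matrix:
R1 ← R1 / (-2).
R2 ← R2 − 1·R1.
R3 ← R3 + 6·R1.
R4 ← R4 + 6·R1.
R2 ← R2 / (-5).
R1 ← R1 − 1·R2.
R3 ← R3 − 9·R2.
R4 ← R4 − 1·R2.
R3 ← R3 / (-87/10).
R1 ← R1 + 4/5·R3.
R2 ← R2 + 7/10·R3.
R4 ← R4 + 73/10·R3.
R4 ← R4 / (131/87).
R1 ← R1 + 50/87·R4.
R2 ← R2 − 239/87·R4.
R3 ← R3 − 242/87·R4.
Reading off the reduced rows gives x_1 = 0, x_2 = 3/2, x_3 = 3, x_4 = 5/3.

x_1 = 0, x_2 = 3/2, x_3 = 3, x_4 = 5/3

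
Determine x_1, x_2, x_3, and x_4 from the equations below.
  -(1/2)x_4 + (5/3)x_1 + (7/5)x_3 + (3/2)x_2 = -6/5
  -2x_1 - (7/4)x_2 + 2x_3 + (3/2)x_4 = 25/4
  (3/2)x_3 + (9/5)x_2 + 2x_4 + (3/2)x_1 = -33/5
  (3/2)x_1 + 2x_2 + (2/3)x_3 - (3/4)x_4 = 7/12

x_1 = -6, x_2 = 3, x_3 = 2, x_4 = -3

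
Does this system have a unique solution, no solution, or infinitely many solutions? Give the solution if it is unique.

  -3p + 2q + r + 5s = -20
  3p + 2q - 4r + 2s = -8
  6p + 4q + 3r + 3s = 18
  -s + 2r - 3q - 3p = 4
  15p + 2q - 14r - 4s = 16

Row-reduce the augmented matrix:
R1 ← R1 / (-3).
R2 ← R2 − 3·R1.
R3 ← R3 − 6·R1.
R4 ← R4 + 3·R1.
R5 ← R5 − 15·R1.
R2 ← R2 / (4).
R1 ← R1 + 2/3·R2.
R3 ← R3 − 8·R2.
R4 ← R4 + 5·R2.
R5 ← R5 − 12·R2.
R3 ← R3 / (11).
R1 ← R1 + 5/6·R3.
R2 ← R2 + 3/4·R3.
R4 ← R4 + 11/4·R3.
R4 ← R4 / (5/2).
R1 ← R1 + 19/33·R4.
R2 ← R2 − 37/22·R4.
R3 ← R3 + 1/11·R4.
R5 reduces to 0 = 0, so the extra equation is consistent.
Reading off the reduced rows gives p = 4, q = -3, r = 3, s = -1.

p = 4, q = -3, r = 3, s = -1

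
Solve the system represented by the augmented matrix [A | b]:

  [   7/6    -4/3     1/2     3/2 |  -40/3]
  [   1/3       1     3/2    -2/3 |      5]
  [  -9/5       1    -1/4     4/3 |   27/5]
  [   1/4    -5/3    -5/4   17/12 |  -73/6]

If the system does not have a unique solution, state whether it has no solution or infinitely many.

no solution

Row-reduce:
R1 ← R1 / (7/6).
R2 ← R2 − 1/3·R1.
R3 ← R3 + 9/5·R1.
R4 ← R4 − 1/4·R1.
R2 ← R2 / (29/21).
R1 ← R1 + 8/7·R2.
R3 ← R3 + 37/35·R2.
R4 ← R4 + 29/21·R2.
R3 ← R3 / (181/116).
R1 ← R1 − 45/29·R3.
R2 ← R2 − 57/58·R3.
Row 4 reduces to 0 = -1/2, a contradiction. The system is inconsistent.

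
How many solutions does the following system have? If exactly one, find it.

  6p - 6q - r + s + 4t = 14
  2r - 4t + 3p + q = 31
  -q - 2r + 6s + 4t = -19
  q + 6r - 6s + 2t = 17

infinitely many solutions

Row-reduce:
R1 ← R1 / (6).
R2 ← R2 − 3·R1.
R2 ← R2 / (4).
R1 ← R1 + 1·R2.
R3 ← R3 + 1·R2.
R4 ← R4 − 1·R2.
R3 ← R3 / (-11/8).
R1 ← R1 − 11/24·R3.
R2 ← R2 − 5/8·R3.
R4 ← R4 − 43/8·R3.
R4 ← R4 / (188/11).
R1 ← R1 − 2·R4.
R2 ← R2 − 28/11·R4.
R3 ← R3 + 47/11·R4.
Rank is 4 with 5 unknowns, leaving t free.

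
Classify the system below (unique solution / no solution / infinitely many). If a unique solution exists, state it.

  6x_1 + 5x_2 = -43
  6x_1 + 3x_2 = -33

Row-reduce the augmented matrix:
R1 ← R1 / (6).
R2 ← R2 − 6·R1.
R2 ← R2 / (-2).
R1 ← R1 − 5/6·R2.
Reading off the reduced rows gives x_1 = -3, x_2 = -5.

x_1 = -3, x_2 = -5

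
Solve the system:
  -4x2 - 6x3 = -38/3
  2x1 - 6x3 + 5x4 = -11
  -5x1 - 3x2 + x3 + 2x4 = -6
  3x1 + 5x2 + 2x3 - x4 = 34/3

Row-reduce the augmented matrix:
Swap R1 and R2.
R1 ← R1 / (2).
R3 ← R3 + 5·R1.
R4 ← R4 − 3·R1.
R2 ← R2 / (-4).
R3 ← R3 + 3·R2.
R4 ← R4 − 5·R2.
R3 ← R3 / (-19/2).
R1 ← R1 + 3·R3.
R2 ← R2 − 3/2·R3.
R4 ← R4 − 7/2·R3.
R4 ← R4 / (-60/19).
R1 ← R1 + 79/38·R4.
R2 ← R2 − 87/38·R4.
R3 ← R3 + 29/19·R4.
Reading off the reduced rows gives x1 = 0, x2 = 5/3, x3 = 1, x4 = -1.

x1 = 0, x2 = 5/3, x3 = 1, x4 = -1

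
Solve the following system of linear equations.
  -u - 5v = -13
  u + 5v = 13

Row-reduce:
R1 ← R1 / (-1).
R2 ← R2 − 1·R1.
Rank is 1 with 2 unknowns, leaving v free.

infinitely many solutions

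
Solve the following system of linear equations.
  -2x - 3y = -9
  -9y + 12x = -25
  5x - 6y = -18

no solution

Row-reduce:
R1 ← R1 / (-2).
R2 ← R2 − 12·R1.
R3 ← R3 − 5·R1.
R2 ← R2 / (-27).
R1 ← R1 − 3/2·R2.
R3 ← R3 + 27/2·R2.
Row 3 reduces to 0 = -1, a contradiction. The system is inconsistent.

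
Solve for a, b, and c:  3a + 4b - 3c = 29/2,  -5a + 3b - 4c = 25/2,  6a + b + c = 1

Row-reduce the augmented matrix:
R1 ← R1 / (3).
R2 ← R2 + 5·R1.
R3 ← R3 − 6·R1.
R2 ← R2 / (29/3).
R1 ← R1 − 4/3·R2.
R3 ← R3 + 7·R2.
R3 ← R3 / (14/29).
R1 ← R1 − 7/29·R3.
R2 ← R2 + 27/29·R3.
Reading off the reduced rows gives a = 1/2, b = 1, c = -3.

a = 1/2, b = 1, c = -3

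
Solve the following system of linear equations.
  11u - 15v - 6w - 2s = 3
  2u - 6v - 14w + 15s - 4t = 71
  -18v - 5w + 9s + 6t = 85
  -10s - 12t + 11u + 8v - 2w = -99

infinitely many solutions

Row-reduce:
R1 ← R1 / (11).
R2 ← R2 − 2·R1.
R4 ← R4 − 11·R1.
R2 ← R2 / (-36/11).
R1 ← R1 + 15/11·R2.
R3 ← R3 + 18·R2.
R4 ← R4 − 23·R2.
R3 ← R3 / (66).
R1 ← R1 − 29/6·R3.
R2 ← R2 − 71/18·R3.
R4 ← R4 + 1561/18·R3.
R4 ← R4 / (1823/2376).
R1 ← R1 + 835/792·R4.
R2 ← R2 + 433/2376·R4.
R3 ← R3 + 151/132·R4.
Rank is 4 with 5 unknowns, leaving t free.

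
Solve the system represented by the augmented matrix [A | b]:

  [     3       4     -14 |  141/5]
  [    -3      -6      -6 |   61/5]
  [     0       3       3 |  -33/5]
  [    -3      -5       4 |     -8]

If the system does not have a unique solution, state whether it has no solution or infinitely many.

Row-reduce the augmented matrix:
R1 ← R1 / (3).
R2 ← R2 + 3·R1.
R4 ← R4 + 3·R1.
R2 ← R2 / (-2).
R1 ← R1 − 4/3·R2.
R3 ← R3 − 3·R2.
R4 ← R4 + 1·R2.
R3 ← R3 / (-27).
R1 ← R1 + 18·R3.
R2 ← R2 − 10·R3.
R4 reduces to 0 = 0, so the extra equation is consistent.
Reading off the reduced rows gives x_1 = 1/3, x_2 = -1/5, x_3 = -2.

x_1 = 1/3, x_2 = -1/5, x_3 = -2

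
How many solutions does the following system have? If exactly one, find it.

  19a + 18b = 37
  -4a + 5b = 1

Row-reduce the augmented matrix:
R1 ← R1 / (19).
R2 ← R2 + 4·R1.
R2 ← R2 / (167/19).
R1 ← R1 − 18/19·R2.
Reading off the reduced rows gives a = 1, b = 1.

a = 1, b = 1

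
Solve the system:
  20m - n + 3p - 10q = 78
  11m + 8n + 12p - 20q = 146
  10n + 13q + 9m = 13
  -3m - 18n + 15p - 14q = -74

m = 2, n = 6, p = -2, q = -5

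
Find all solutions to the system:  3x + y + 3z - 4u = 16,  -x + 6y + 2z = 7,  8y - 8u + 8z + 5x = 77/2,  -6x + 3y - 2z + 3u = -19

Row-reduce:
R1 ← R1 / (3).
R2 ← R2 + 1·R1.
R3 ← R3 − 5·R1.
R4 ← R4 + 6·R1.
R2 ← R2 / (19/3).
R1 ← R1 − 1/3·R2.
R3 ← R3 − 19/3·R2.
R4 ← R4 − 5·R2.
Swap R3 and R4.
R3 ← R3 / (31/19).
R1 ← R1 − 16/19·R3.
R2 ← R2 − 9/19·R3.
Row 4 reduces to 0 = -1/2, a contradiction. The system is inconsistent.

no solution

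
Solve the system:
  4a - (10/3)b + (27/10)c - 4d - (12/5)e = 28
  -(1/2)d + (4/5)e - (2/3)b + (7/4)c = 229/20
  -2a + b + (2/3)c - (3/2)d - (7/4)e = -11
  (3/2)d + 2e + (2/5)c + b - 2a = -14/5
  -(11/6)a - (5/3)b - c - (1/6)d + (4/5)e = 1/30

no solution

Row-reduce:
R1 ← R1 / (4).
R3 ← R3 + 2·R1.
R4 ← R4 + 2·R1.
R5 ← R5 + 11/6·R1.
R2 ← R2 / (-2/3).
R1 ← R1 + 5/6·R2.
R3 ← R3 + 2/3·R2.
R4 ← R4 + 2/3·R2.
R5 ← R5 + 115/36·R2.
R3 ← R3 / (4/15).
R1 ← R1 + 121/80·R3.
R2 ← R2 + 21/8·R3.
R5 ← R5 + 3911/480·R3.
Swap R4 and R5.
R4 ← R4 / (-35047/384).
R1 ← R1 + 1113/64·R4.
R2 ← R2 + 921/32·R4.
R3 ← R3 + 45/4·R4.
Row 5 reduces to 0 = -1/4, a contradiction. The system is inconsistent.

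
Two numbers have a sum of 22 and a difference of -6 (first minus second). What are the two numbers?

first number: 8, second number: 14

Let x = first number, y = second number.
  x + y = 22
  x - y = -6
Row-reduce the augmented matrix:
R2 ← R2 − 1·R1.
R2 ← R2 / (-2).
R1 ← R1 − 1·R2.
Reading off the reduced rows gives x = 8, y = 14.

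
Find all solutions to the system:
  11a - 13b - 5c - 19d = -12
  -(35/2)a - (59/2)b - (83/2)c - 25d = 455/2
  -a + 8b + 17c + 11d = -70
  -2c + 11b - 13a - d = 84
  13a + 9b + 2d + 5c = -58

Row-reduce:
R1 ← R1 / (11).
R2 ← R2 + 35/2·R1.
R3 ← R3 + 1·R1.
R4 ← R4 + 13·R1.
R5 ← R5 − 13·R1.
R2 ← R2 / (-552/11).
R1 ← R1 + 13/11·R2.
R3 ← R3 − 75/11·R2.
R4 ← R4 + 48/11·R2.
R5 ← R5 − 268/11·R2.
R3 ← R3 / (226/23).
R1 ← R1 − 49/69·R3.
R2 ← R2 − 68/69·R3.
R4 ← R4 + 83/23·R3.
R5 ← R5 + 904/69·R3.
R4 ← R4 / (-65097/3616).
R1 ← R1 + 2005/3616·R4.
R2 ← R2 − 1669/1808·R4.
R3 ← R3 − 651/3616·R4.
Row 5 reduces to 0 = 1/3, a contradiction. The system is inconsistent.

no solution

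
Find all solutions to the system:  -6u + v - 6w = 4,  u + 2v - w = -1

infinitely many solutions

Row-reduce:
R1 ← R1 / (-6).
R2 ← R2 − 1·R1.
R2 ← R2 / (13/6).
R1 ← R1 + 1/6·R2.
Rank is 2 with 3 unknowns, leaving w free.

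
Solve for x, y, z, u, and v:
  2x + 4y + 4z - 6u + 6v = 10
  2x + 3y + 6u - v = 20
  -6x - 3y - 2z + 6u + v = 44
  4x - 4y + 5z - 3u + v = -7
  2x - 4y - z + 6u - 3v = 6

x = -2, y = 0, z = 2, u = 5, v = 6

Row-reduce the augmented matrix:
R1 ← R1 / (2).
R2 ← R2 − 2·R1.
R3 ← R3 + 6·R1.
R4 ← R4 − 4·R1.
R5 ← R5 − 2·R1.
R2 ← R2 / (-1).
R1 ← R1 − 2·R2.
R3 ← R3 − 9·R2.
R4 ← R4 + 12·R2.
R5 ← R5 + 8·R2.
R3 ← R3 / (-26).
R1 ← R1 + 6·R3.
R2 ← R2 − 4·R3.
R4 ← R4 − 45·R3.
R5 ← R5 − 27·R3.
R4 ← R4 / (405/13).
R1 ← R1 + 15/13·R4.
R2 ← R2 − 36/13·R4.
R3 ← R3 + 48/13·R4.
R5 ← R5 − 204/13·R4.
R5 ← R5 / (391/135).
R1 ← R1 + 26/27·R5.
R2 ← R2 − 23/45·R5.
R3 ← R3 − 178/135·R5.
R4 ← R4 + 41/405·R5.
Reading off the reduced rows gives x = -2, y = 0, z = 2, u = 5, v = 6.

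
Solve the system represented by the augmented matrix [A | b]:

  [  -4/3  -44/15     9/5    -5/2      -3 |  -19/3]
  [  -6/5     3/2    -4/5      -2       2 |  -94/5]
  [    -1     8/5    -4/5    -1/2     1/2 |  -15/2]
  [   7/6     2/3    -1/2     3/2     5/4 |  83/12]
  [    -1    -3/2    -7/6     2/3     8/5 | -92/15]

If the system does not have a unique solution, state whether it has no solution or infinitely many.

infinitely many solutions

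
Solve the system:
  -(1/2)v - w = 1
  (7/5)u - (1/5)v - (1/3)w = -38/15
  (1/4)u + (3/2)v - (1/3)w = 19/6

Row-reduce the augmented matrix:
Swap R1 and R2.
R1 ← R1 / (7/5).
R3 ← R3 − 1/4·R1.
R2 ← R2 / (-1/2).
R1 ← R1 + 1/7·R2.
R3 ← R3 − 43/28·R2.
R3 ← R3 / (-281/84).
R1 ← R1 − 1/21·R3.
R2 ← R2 − 2·R3.
Reading off the reduced rows gives u = -2, v = 2, w = -2.

u = -2, v = 2, w = -2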